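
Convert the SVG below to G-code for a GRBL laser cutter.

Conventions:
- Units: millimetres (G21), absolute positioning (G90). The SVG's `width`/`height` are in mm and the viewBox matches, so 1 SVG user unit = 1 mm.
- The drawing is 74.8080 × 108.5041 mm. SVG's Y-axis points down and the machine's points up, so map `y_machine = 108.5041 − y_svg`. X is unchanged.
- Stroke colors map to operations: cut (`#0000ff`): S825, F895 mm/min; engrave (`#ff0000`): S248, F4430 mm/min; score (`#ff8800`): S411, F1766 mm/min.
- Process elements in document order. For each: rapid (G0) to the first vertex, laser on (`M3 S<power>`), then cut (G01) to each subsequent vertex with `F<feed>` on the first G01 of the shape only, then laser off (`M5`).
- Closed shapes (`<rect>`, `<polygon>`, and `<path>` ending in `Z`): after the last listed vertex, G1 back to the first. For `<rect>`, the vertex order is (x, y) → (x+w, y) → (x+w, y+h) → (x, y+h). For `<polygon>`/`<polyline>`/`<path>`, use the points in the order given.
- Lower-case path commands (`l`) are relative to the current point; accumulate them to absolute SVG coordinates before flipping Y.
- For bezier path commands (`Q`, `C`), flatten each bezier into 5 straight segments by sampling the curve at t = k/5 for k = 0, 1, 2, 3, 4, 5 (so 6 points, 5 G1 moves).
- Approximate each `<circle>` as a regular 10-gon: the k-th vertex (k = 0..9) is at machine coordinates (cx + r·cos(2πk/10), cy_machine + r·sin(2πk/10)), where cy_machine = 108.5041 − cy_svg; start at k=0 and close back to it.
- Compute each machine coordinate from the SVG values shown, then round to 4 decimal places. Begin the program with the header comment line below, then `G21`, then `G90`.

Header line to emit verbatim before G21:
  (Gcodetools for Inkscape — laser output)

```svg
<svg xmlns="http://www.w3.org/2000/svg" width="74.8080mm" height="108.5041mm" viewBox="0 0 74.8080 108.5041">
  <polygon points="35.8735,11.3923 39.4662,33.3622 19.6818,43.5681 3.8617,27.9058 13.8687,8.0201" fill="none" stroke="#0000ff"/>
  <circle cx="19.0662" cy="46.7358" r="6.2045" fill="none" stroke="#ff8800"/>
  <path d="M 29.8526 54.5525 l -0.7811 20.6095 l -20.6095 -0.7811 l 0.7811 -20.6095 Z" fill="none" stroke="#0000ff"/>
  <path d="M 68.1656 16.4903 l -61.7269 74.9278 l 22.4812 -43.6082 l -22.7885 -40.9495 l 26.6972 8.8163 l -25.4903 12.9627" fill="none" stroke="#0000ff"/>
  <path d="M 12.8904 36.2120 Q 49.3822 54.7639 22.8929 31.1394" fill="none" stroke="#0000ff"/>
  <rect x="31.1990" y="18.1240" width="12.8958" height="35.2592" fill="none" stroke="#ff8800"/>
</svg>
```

Since the viewBox matches the mm dimensions, user units are millimetres directly. The only transform is the Y-flip y_m = 108.5041 − y_svg.

Shape 1 is a regular polygon drawn with `<polygon>`. Its stroke #0000ff means cut at S825, F895. After flipping Y the toolpath is (35.8735,97.1118) → (39.4662,75.1419) → (19.6818,64.9360) → (3.8617,80.5983) → (13.8687,100.4840) → (35.8735,97.1118), returning to the start.

Shape 2 is a circle drawn with `<circle>`. Its stroke #ff8800 means score at S411, F1766. After flipping Y the toolpath is (25.2707,61.7683) → (24.0857,65.4152) → (20.9835,67.6691) → (17.1489,67.6691) → (14.0467,65.4152) → (12.8617,61.7683) → (14.0467,58.1214) → (17.1489,55.8675) → (20.9835,55.8675) → (24.0857,58.1214) → (25.2707,61.7683), returning to the start.

Shape 3 is a regular polygon drawn with `<path>`. Its stroke #0000ff means cut at S825, F895. After flipping Y the toolpath is (29.8526,53.9516) → (29.0715,33.3421) → (8.4620,34.1232) → (9.2431,54.7327) → (29.8526,53.9516), returning to the start.

Shape 4 is a open polyline drawn with `<path>`. Its stroke #0000ff means cut at S825, F895. After flipping Y the toolpath is (68.1656,92.0138) → (6.4387,17.0860) → (28.9199,60.6942) → (6.1314,101.6437) → (32.8286,92.8274) → (7.3383,79.8647).

Shape 5 is a quadratic bezier drawn with `<path>`. Its stroke #0000ff means cut at S825, F895. After flipping Y the toolpath is (12.8904,72.2921) → (24.9679,66.5584) → (32.0069,64.1988) → (34.0074,65.2133) → (30.9694,69.6020) → (22.8929,77.3647).

Shape 6 is a rectangle drawn with `<rect>`. Its stroke #ff8800 means score at S411, F1766. After flipping Y the toolpath is (31.1990,90.3801) → (44.0948,90.3801) → (44.0948,55.1209) → (31.1990,55.1209) → (31.1990,90.3801), returning to the start.

(Gcodetools for Inkscape — laser output)
G21
G90
G0 X35.8735 Y97.1118
M3 S825
G01 X39.4662 Y75.1419 F895
G01 X19.6818 Y64.9360
G01 X3.8617 Y80.5983
G01 X13.8687 Y100.4840
G01 X35.8735 Y97.1118
M5
G0 X25.2707 Y61.7683
M3 S411
G01 X24.0857 Y65.4152 F1766
G01 X20.9835 Y67.6691
G01 X17.1489 Y67.6691
G01 X14.0467 Y65.4152
G01 X12.8617 Y61.7683
G01 X14.0467 Y58.1214
G01 X17.1489 Y55.8675
G01 X20.9835 Y55.8675
G01 X24.0857 Y58.1214
G01 X25.2707 Y61.7683
M5
G0 X29.8526 Y53.9516
M3 S825
G01 X29.0715 Y33.3421 F895
G01 X8.4620 Y34.1232
G01 X9.2431 Y54.7327
G01 X29.8526 Y53.9516
M5
G0 X68.1656 Y92.0138
M3 S825
G01 X6.4387 Y17.0860 F895
G01 X28.9199 Y60.6942
G01 X6.1314 Y101.6437
G01 X32.8286 Y92.8274
G01 X7.3383 Y79.8647
M5
G0 X12.8904 Y72.2921
M3 S825
G01 X24.9679 Y66.5584 F895
G01 X32.0069 Y64.1988
G01 X34.0074 Y65.2133
G01 X30.9694 Y69.6020
G01 X22.8929 Y77.3647
M5
G0 X31.1990 Y90.3801
M3 S411
G01 X44.0948 Y90.3801 F1766
G01 X44.0948 Y55.1209
G01 X31.1990 Y55.1209
G01 X31.1990 Y90.3801
M5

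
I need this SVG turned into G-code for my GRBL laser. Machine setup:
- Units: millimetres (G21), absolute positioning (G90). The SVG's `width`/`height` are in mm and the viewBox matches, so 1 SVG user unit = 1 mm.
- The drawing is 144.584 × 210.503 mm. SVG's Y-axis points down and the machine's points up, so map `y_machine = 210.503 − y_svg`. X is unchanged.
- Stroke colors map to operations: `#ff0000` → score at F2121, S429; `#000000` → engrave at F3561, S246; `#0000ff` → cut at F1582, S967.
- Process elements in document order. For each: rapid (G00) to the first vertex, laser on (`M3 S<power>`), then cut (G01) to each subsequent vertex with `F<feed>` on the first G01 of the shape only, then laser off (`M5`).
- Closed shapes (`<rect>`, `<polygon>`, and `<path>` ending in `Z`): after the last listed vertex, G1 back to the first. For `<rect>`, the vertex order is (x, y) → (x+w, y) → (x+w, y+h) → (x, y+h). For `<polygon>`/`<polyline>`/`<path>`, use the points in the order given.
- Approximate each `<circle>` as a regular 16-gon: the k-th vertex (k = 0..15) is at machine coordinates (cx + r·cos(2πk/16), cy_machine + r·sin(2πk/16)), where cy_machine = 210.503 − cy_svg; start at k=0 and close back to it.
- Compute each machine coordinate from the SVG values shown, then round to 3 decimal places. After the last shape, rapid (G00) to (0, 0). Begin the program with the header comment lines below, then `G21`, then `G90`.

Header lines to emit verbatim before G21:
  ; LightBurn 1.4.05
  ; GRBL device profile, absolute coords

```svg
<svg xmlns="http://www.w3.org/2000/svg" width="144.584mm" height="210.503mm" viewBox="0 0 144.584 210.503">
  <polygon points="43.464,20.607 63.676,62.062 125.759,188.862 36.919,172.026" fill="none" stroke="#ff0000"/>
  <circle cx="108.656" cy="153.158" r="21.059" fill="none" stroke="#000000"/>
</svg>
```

1 u = 1 mm; y_m = 210.503 − y.

[1] `<polygon>` closed polygon, #ff0000→score S429 F2121: (43.464,189.896) → (63.676,148.441) → (125.759,21.641) → (36.919,38.477) → (43.464,189.896) (closed)

[2] `<circle>` circle, #000000→engrave S246 F3561: (129.715,57.345) → (128.112,65.404) → (123.547,72.236) → (116.715,76.801) → (108.656,78.404) → (100.597,76.801) → (93.765,72.236) → (89.200,65.404) → (87.597,57.345) → (89.200,49.286) → (93.765,42.454) → (100.597,37.889) → (108.656,36.286) → (116.715,37.889) → (123.547,42.454) → (128.112,49.286) → (129.715,57.345) (closed)

; LightBurn 1.4.05
; GRBL device profile, absolute coords
G21
G90
G00 X43.464 Y189.896
M3 S429
G01 X63.676 Y148.441 F2121
G01 X125.759 Y21.641
G01 X36.919 Y38.477
G01 X43.464 Y189.896
M5
G00 X129.715 Y57.345
M3 S246
G01 X128.112 Y65.404 F3561
G01 X123.547 Y72.236
G01 X116.715 Y76.801
G01 X108.656 Y78.404
G01 X100.597 Y76.801
G01 X93.765 Y72.236
G01 X89.200 Y65.404
G01 X87.597 Y57.345
G01 X89.200 Y49.286
G01 X93.765 Y42.454
G01 X100.597 Y37.889
G01 X108.656 Y36.286
G01 X116.715 Y37.889
G01 X123.547 Y42.454
G01 X128.112 Y49.286
G01 X129.715 Y57.345
M5
G00 X0.000 Y0.000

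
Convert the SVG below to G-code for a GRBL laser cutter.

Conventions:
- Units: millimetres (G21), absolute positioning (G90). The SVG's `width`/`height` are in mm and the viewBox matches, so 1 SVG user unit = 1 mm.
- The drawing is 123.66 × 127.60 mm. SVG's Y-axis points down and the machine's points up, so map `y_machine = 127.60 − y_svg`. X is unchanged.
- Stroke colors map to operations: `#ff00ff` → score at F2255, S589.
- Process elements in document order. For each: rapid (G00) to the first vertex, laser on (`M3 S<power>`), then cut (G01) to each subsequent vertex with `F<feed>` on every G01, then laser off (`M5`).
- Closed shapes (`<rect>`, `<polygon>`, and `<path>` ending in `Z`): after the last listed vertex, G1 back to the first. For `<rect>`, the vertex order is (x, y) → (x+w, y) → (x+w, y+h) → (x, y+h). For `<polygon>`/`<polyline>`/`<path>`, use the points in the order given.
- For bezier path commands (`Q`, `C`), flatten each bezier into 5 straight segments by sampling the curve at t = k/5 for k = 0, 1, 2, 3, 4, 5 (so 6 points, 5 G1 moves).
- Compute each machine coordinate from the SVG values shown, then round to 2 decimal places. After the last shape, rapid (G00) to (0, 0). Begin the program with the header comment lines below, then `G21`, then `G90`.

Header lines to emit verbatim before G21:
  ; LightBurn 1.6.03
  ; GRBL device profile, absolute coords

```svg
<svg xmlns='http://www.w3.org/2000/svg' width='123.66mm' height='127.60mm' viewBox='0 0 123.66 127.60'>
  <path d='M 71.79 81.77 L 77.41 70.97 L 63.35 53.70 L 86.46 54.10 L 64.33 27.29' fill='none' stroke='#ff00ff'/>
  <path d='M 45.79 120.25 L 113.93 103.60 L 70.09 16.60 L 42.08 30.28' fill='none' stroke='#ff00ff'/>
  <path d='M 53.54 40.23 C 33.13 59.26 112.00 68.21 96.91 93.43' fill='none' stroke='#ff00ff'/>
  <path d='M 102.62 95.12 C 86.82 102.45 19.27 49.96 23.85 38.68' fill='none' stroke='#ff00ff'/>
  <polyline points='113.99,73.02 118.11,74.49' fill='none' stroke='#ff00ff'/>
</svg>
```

Since the viewBox matches the mm dimensions, user units are millimetres directly. The only transform is the Y-flip y_m = 127.60 − y_svg.

Shape 1 is a open polyline drawn with `<path>`. Its stroke #ff00ff means score at S589, F2255. After flipping Y the toolpath is (71.79,45.83) → (77.41,56.63) → (63.35,73.90) → (86.46,73.50) → (64.33,100.31).

Shape 2 is a open polyline drawn with `<path>`. Its stroke #ff00ff means score at S589, F2255. After flipping Y the toolpath is (45.79,7.35) → (113.93,24.00) → (70.09,111.00) → (42.08,97.32).

Shape 3 is a cubic bezier drawn with `<path>`. Its stroke #ff00ff means score at S589, F2255. After flipping Y the toolpath is (53.54,87.37) → (51.66,76.95) → (64.34,67.69) → (82.28,58.31) → (96.23,47.56) → (96.91,34.17).

Shape 4 is a cubic bezier drawn with `<path>`. Its stroke #ff00ff means score at S589, F2255. After flipping Y the toolpath is (102.62,32.48) → (87.92,34.45) → (66.75,45.93) → (45.05,62.07) → (28.77,78.02) → (23.85,88.92).

Shape 5 is a line segment drawn with `<polyline>`. Its stroke #ff00ff means score at S589, F2255. After flipping Y the toolpath is (113.99,54.58) → (118.11,53.11).

; LightBurn 1.6.03
; GRBL device profile, absolute coords
G21
G90
G00 X71.79 Y45.83
M3 S589
G01 X77.41 Y56.63 F2255
G01 X63.35 Y73.90 F2255
G01 X86.46 Y73.50 F2255
G01 X64.33 Y100.31 F2255
M5
G00 X45.79 Y7.35
M3 S589
G01 X113.93 Y24.00 F2255
G01 X70.09 Y111.00 F2255
G01 X42.08 Y97.32 F2255
M5
G00 X53.54 Y87.37
M3 S589
G01 X51.66 Y76.95 F2255
G01 X64.34 Y67.69 F2255
G01 X82.28 Y58.31 F2255
G01 X96.23 Y47.56 F2255
G01 X96.91 Y34.17 F2255
M5
G00 X102.62 Y32.48
M3 S589
G01 X87.92 Y34.45 F2255
G01 X66.75 Y45.93 F2255
G01 X45.05 Y62.07 F2255
G01 X28.77 Y78.02 F2255
G01 X23.85 Y88.92 F2255
M5
G00 X113.99 Y54.58
M3 S589
G01 X118.11 Y53.11 F2255
M5
G00 X0.00 Y0.00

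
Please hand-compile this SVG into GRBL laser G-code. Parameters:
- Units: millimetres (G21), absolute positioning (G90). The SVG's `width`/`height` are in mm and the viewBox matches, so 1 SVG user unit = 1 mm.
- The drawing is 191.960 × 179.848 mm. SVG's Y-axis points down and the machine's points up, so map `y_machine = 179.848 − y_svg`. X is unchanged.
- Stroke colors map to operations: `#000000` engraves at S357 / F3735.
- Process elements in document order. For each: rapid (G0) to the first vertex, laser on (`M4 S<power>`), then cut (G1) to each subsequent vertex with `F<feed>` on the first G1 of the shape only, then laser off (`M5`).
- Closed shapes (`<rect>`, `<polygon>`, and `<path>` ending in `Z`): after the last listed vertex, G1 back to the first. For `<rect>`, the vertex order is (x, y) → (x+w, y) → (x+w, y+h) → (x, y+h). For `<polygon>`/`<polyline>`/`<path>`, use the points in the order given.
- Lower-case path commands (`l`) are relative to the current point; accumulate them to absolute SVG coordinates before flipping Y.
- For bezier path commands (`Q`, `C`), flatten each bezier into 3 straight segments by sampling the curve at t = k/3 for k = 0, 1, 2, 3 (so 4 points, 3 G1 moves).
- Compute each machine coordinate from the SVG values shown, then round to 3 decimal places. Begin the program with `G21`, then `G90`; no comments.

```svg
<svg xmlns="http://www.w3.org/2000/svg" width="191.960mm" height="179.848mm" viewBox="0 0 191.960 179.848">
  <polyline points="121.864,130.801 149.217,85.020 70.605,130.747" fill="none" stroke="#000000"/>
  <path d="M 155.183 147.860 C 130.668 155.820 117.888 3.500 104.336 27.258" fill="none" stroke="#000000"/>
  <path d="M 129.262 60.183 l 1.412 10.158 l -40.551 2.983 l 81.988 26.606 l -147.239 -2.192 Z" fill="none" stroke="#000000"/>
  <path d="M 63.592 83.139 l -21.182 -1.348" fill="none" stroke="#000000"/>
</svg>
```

G21
G90
G0 X121.864 Y49.047
M4 S357
G1 X149.217 Y94.828 F3735
G1 X70.605 Y49.101
M5
G0 X155.183 Y31.988
M4 S357
G1 X134.116 Y64.997 F3735
G1 X118.094 Y130.113
G1 X104.336 Y152.590
M5
G0 X129.262 Y119.665
M4 S357
G1 X130.674 Y109.507 F3735
G1 X90.123 Y106.524
G1 X172.111 Y79.918
G1 X24.872 Y82.110
G1 X129.262 Y119.665
M5
G0 X63.592 Y96.709
M4 S357
G1 X42.410 Y98.057 F3735
M5

viewBox `0 0 191.960 179.848` with mm width/height → 1 unit = 1 mm. Flip: y_m = 179.848 − y_svg.

**Shape 1** — `<polyline>` open polyline, stroke `#000000` → engrave (S357, F3735). Machine vertices: (121.864,49.047) → (149.217,94.828) → (70.605,49.101). Open path.

**Shape 2** — `<path>` cubic bezier, stroke `#000000` → engrave (S357, F3735). Control points (SVG): P0=(155.183,147.860), P1=(130.668,155.820), P2=(117.888,3.500), P3=(104.336,27.258); sampled at t=k/3. Machine vertices: (155.183,31.988) → (134.116,64.997) → (118.094,130.113) → (104.336,152.590). Open path.

**Shape 3** — `<path>` closed polygon, stroke `#000000` → engrave (S357, F3735). Machine vertices: (129.262,119.665) → (130.674,109.507) → (90.123,106.524) → (172.111,79.918) → (24.872,82.110) → (129.262,119.665). Closed: final G1 returns to the first vertex.

**Shape 4** — `<path>` line segment, stroke `#000000` → engrave (S357, F3735). Machine vertices: (63.592,96.709) → (42.410,98.057). Open path.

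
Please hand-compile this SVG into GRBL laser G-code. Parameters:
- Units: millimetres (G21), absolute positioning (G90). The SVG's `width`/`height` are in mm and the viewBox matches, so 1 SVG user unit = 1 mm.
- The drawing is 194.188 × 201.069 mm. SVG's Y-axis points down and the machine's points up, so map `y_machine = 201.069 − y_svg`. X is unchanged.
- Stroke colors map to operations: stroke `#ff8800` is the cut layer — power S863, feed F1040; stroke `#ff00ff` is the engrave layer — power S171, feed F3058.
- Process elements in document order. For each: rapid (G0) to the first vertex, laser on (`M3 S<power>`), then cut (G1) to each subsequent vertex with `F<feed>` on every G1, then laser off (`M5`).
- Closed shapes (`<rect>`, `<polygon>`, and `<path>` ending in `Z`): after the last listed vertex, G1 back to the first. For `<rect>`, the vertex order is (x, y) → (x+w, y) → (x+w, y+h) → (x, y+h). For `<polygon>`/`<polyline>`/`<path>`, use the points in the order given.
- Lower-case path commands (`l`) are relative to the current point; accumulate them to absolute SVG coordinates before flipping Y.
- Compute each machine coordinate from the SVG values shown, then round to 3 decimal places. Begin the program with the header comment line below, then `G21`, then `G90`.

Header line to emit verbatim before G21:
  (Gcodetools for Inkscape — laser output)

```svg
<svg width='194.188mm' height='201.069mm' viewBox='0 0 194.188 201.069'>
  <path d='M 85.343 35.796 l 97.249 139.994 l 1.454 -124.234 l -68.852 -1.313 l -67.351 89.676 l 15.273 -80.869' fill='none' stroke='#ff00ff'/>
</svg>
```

Since the viewBox matches the mm dimensions, user units are millimetres directly. The only transform is the Y-flip y_m = 201.069 − y_svg.

Shape 1 is a open polyline drawn with `<path>`. Its stroke #ff00ff means engrave at S171, F3058. After flipping Y the toolpath is (85.343,165.273) → (182.592,25.279) → (184.046,149.513) → (115.194,150.826) → (47.843,61.150) → (63.116,142.019).

(Gcodetools for Inkscape — laser output)
G21
G90
G0 X85.343 Y165.273
M3 S171
G1 X182.592 Y25.279 F3058
G1 X184.046 Y149.513 F3058
G1 X115.194 Y150.826 F3058
G1 X47.843 Y61.150 F3058
G1 X63.116 Y142.019 F3058
M5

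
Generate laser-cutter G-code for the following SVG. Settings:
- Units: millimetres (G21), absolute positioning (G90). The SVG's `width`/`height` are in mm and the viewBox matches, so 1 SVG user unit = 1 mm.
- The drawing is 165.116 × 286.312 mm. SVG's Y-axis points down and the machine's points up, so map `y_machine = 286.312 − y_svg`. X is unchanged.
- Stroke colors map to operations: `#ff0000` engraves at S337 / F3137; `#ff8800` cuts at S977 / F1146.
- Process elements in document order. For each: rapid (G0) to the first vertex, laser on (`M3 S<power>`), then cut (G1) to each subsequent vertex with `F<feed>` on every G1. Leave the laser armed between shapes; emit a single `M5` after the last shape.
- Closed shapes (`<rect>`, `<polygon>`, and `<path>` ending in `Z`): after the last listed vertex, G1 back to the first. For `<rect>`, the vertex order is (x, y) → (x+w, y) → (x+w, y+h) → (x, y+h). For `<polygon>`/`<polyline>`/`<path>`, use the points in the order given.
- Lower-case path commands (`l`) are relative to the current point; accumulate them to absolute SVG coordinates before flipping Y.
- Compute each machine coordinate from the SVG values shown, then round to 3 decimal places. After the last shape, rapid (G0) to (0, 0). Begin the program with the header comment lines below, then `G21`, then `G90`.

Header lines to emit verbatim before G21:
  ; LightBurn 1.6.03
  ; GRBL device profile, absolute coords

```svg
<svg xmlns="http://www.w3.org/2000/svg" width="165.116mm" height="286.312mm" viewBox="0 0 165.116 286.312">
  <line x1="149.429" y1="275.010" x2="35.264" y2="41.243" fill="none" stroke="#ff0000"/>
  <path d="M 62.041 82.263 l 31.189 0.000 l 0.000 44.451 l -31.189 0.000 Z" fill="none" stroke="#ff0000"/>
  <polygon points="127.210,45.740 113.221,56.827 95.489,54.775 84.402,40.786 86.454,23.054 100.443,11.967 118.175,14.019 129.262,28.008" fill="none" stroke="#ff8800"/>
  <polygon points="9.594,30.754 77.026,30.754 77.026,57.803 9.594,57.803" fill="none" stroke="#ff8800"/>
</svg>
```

; LightBurn 1.6.03
; GRBL device profile, absolute coords
G21
G90
G0 X149.429 Y11.302
M3 S337
G1 X35.264 Y245.069 F3137
G0 X62.041 Y204.049
M3 S337
G1 X93.230 Y204.049 F3137
G1 X93.230 Y159.598 F3137
G1 X62.041 Y159.598 F3137
G1 X62.041 Y204.049 F3137
G0 X127.210 Y240.572
M3 S977
G1 X113.221 Y229.485 F1146
G1 X95.489 Y231.537 F1146
G1 X84.402 Y245.526 F1146
G1 X86.454 Y263.258 F1146
G1 X100.443 Y274.345 F1146
G1 X118.175 Y272.293 F1146
G1 X129.262 Y258.304 F1146
G1 X127.210 Y240.572 F1146
G0 X9.594 Y255.558
M3 S977
G1 X77.026 Y255.558 F1146
G1 X77.026 Y228.509 F1146
G1 X9.594 Y228.509 F1146
G1 X9.594 Y255.558 F1146
M5
G0 X0.000 Y0.000

viewBox `0 0 165.116 286.312` with mm width/height → 1 unit = 1 mm. Flip: y_m = 286.312 − y_svg.

**Shape 1** — `<line>` line segment, stroke `#ff0000` → engrave (S337, F3137). Machine vertices: (149.429,11.302) → (35.264,245.069). Open path.

**Shape 2** — `<path>` rectangle, stroke `#ff0000` → engrave (S337, F3137). Machine vertices: (62.041,204.049) → (93.230,204.049) → (93.230,159.598) → (62.041,159.598) → (62.041,204.049). Closed: final G1 returns to the first vertex.

**Shape 3** — `<polygon>` regular polygon, stroke `#ff8800` → cut (S977, F1146). Machine vertices: (127.210,240.572) → (113.221,229.485) → (95.489,231.537) → (84.402,245.526) → (86.454,263.258) → (100.443,274.345) → (118.175,272.293) → (129.262,258.304) → (127.210,240.572). Closed: final G1 returns to the first vertex.

**Shape 4** — `<polygon>` rectangle, stroke `#ff8800` → cut (S977, F1146). Machine vertices: (9.594,255.558) → (77.026,255.558) → (77.026,228.509) → (9.594,228.509) → (9.594,255.558). Closed: final G1 returns to the first vertex.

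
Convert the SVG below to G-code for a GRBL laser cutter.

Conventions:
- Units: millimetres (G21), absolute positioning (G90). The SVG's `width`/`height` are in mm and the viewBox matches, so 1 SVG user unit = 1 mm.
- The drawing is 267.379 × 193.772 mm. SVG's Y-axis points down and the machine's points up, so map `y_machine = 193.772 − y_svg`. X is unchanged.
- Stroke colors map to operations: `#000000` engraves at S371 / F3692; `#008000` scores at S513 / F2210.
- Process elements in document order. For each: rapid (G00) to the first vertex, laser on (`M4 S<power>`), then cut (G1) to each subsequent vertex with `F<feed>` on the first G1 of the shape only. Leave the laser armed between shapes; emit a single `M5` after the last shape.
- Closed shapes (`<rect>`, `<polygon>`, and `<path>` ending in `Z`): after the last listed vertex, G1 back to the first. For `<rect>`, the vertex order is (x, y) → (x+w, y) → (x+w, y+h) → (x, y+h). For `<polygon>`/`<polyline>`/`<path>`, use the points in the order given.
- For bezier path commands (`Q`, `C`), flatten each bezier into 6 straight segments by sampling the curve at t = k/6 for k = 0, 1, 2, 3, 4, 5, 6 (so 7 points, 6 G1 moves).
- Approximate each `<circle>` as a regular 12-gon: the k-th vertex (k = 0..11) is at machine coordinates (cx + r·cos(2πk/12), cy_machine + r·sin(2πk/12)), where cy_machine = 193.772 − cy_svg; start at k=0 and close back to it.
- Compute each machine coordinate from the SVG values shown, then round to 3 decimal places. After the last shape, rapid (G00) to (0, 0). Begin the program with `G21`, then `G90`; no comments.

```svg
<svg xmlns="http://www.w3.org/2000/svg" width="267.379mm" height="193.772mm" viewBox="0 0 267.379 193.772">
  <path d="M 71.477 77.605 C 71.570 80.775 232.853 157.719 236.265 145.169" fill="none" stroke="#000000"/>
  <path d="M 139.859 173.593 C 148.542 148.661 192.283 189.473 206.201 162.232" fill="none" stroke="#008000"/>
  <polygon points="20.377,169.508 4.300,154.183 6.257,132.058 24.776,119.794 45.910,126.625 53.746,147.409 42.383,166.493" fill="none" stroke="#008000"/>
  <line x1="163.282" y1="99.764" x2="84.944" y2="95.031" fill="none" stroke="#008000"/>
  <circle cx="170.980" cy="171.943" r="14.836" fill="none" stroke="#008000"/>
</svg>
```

viewBox `0 0 267.379 193.772` with mm width/height → 1 unit = 1 mm. Flip: y_m = 193.772 − y_svg.

**Shape 1** — `<path>` cubic bezier, stroke `#000000` → engrave (S371, F3692). Control points (SVG): P0=(71.477,77.605), P1=(71.570,80.775), P2=(232.853,157.719), P3=(236.265,145.169); sampled at t=k/6. Machine vertices: (71.477,116.167) → (83.479,109.190) → (113.483,94.453) → (152.626,76.490) → (192.046,59.837) → (222.880,49.030) → (236.265,48.603). Open path.

**Shape 2** — `<path>` cubic bezier, stroke `#008000` → score (S513, F2210). Control points (SVG): P0=(139.859,173.593), P1=(148.542,148.661), P2=(192.283,189.473), P3=(206.201,162.232); sampled at t=k/6. Machine vertices: (139.859,20.179) → (146.822,27.786) → (157.825,28.152) → (171.067,24.994) → (184.745,22.028) → (197.057,22.971) → (206.201,31.540). Open path.

**Shape 3** — `<polygon>` regular polygon, stroke `#008000` → score (S513, F2210). Machine vertices: (20.377,24.264) → (4.300,39.589) → (6.257,61.714) → (24.776,73.978) → (45.910,67.147) → (53.746,46.363) → (42.383,27.279) → (20.377,24.264). Closed: final G1 returns to the first vertex.

**Shape 4** — `<line>` line segment, stroke `#008000` → score (S513, F2210). Machine vertices: (163.282,94.008) → (84.944,98.741). Open path.

**Shape 5** — `<circle>` circle, stroke `#008000` → score (S513, F2210). Machine vertices: (185.816,21.829) → (183.828,29.247) → (178.398,34.677) → (170.980,36.665) → (163.562,34.677) → (158.132,29.247) → (156.144,21.829) → (158.132,14.411) → (163.562,8.981) → (170.980,6.993) → (178.398,8.981) → (183.828,14.411) → (185.816,21.829). Closed: final G1 returns to the first vertex.

G21
G90
G00 X71.477 Y116.167
M4 S371
G1 X83.479 Y109.190 F3692
G1 X113.483 Y94.453
G1 X152.626 Y76.490
G1 X192.046 Y59.837
G1 X222.880 Y49.030
G1 X236.265 Y48.603
G00 X139.859 Y20.179
M4 S513
G1 X146.822 Y27.786 F2210
G1 X157.825 Y28.152
G1 X171.067 Y24.994
G1 X184.745 Y22.028
G1 X197.057 Y22.971
G1 X206.201 Y31.540
G00 X20.377 Y24.264
M4 S513
G1 X4.300 Y39.589 F2210
G1 X6.257 Y61.714
G1 X24.776 Y73.978
G1 X45.910 Y67.147
G1 X53.746 Y46.363
G1 X42.383 Y27.279
G1 X20.377 Y24.264
G00 X163.282 Y94.008
M4 S513
G1 X84.944 Y98.741 F2210
G00 X185.816 Y21.829
M4 S513
G1 X183.828 Y29.247 F2210
G1 X178.398 Y34.677
G1 X170.980 Y36.665
G1 X163.562 Y34.677
G1 X158.132 Y29.247
G1 X156.144 Y21.829
G1 X158.132 Y14.411
G1 X163.562 Y8.981
G1 X170.980 Y6.993
G1 X178.398 Y8.981
G1 X183.828 Y14.411
G1 X185.816 Y21.829
M5
G00 X0.000 Y0.000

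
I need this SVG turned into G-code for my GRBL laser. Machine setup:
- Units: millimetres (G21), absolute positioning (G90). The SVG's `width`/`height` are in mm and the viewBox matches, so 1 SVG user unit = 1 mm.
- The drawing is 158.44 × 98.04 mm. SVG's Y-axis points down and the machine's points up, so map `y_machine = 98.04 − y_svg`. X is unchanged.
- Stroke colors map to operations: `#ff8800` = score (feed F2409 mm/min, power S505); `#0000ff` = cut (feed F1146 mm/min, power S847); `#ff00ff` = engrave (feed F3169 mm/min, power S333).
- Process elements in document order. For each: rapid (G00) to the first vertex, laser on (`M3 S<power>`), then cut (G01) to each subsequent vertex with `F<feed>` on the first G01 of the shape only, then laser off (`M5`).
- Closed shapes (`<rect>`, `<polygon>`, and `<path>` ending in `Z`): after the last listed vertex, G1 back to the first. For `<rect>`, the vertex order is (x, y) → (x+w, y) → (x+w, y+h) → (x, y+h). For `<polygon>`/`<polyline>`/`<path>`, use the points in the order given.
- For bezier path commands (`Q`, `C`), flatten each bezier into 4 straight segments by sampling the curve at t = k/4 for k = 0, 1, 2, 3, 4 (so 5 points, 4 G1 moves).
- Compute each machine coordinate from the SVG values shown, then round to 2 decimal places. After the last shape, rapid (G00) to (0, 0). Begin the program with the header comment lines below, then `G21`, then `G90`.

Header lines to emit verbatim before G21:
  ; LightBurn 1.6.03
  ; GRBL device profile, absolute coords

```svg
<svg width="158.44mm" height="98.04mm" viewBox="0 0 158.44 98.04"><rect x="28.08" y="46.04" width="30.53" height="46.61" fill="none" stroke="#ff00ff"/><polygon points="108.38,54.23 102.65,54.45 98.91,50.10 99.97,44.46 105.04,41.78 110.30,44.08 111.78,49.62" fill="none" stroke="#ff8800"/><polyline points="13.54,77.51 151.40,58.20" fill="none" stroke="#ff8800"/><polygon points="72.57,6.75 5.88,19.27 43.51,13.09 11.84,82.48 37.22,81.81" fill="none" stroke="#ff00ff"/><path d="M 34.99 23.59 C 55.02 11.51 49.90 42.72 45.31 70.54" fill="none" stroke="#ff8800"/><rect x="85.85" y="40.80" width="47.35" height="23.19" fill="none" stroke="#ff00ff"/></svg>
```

; LightBurn 1.6.03
; GRBL device profile, absolute coords
G21
G90
G00 X28.08 Y52.00
M3 S333
G01 X58.61 Y52.00 F3169
G01 X58.61 Y5.39
G01 X28.08 Y5.39
G01 X28.08 Y52.00
M5
G00 X108.38 Y43.81
M3 S505
G01 X102.65 Y43.59 F2409
G01 X98.91 Y47.94
G01 X99.97 Y53.58
G01 X105.04 Y56.26
G01 X110.30 Y53.96
G01 X111.78 Y48.42
G01 X108.38 Y43.81
M5
G00 X13.54 Y20.53
M3 S505
G01 X151.40 Y39.84 F2409
M5
G00 X72.57 Y91.29
M3 S333
G01 X5.88 Y78.77 F3169
G01 X43.51 Y84.95
G01 X11.84 Y15.56
G01 X37.22 Y16.23
G01 X72.57 Y91.29
M5
G00 X34.99 Y74.45
M3 S505
G01 X45.70 Y76.12 F2409
G01 X49.38 Y65.94
G01 X48.45 Y48.27
G01 X45.31 Y27.50
M5
G00 X85.85 Y57.24
M3 S333
G01 X133.20 Y57.24 F3169
G01 X133.20 Y34.05
G01 X85.85 Y34.05
G01 X85.85 Y57.24
M5
G00 X0.00 Y0.00

1 u = 1 mm; y_m = 98.04 − y.

[1] `<rect>` rectangle, #ff00ff→engrave S333 F3169: (28.08,52.00) → (58.61,52.00) → (58.61,5.39) → (28.08,5.39) → (28.08,52.00) (closed)

[2] `<polygon>` regular polygon, #ff8800→score S505 F2409: (108.38,43.81) → (102.65,43.59) → (98.91,47.94) → (99.97,53.58) → (105.04,56.26) → (110.30,53.96) → (111.78,48.42) → (108.38,43.81) (closed)

[3] `<polyline>` line segment, #ff8800→score S505 F2409: (13.54,20.53) → (151.40,39.84)

[4] `<polygon>` closed polygon, #ff00ff→engrave S333 F3169: (72.57,91.29) → (5.88,78.77) → (43.51,84.95) → (11.84,15.56) → (37.22,16.23) → (72.57,91.29) (closed)

[5] `<path>` cubic bezier, #ff8800→score S505 F2409: (34.99,74.45) → (45.70,76.12) → (49.38,65.94) → (48.45,48.27) → (45.31,27.50)

[6] `<rect>` rectangle, #ff00ff→engrave S333 F3169: (85.85,57.24) → (133.20,57.24) → (133.20,34.05) → (85.85,34.05) → (85.85,57.24) (closed)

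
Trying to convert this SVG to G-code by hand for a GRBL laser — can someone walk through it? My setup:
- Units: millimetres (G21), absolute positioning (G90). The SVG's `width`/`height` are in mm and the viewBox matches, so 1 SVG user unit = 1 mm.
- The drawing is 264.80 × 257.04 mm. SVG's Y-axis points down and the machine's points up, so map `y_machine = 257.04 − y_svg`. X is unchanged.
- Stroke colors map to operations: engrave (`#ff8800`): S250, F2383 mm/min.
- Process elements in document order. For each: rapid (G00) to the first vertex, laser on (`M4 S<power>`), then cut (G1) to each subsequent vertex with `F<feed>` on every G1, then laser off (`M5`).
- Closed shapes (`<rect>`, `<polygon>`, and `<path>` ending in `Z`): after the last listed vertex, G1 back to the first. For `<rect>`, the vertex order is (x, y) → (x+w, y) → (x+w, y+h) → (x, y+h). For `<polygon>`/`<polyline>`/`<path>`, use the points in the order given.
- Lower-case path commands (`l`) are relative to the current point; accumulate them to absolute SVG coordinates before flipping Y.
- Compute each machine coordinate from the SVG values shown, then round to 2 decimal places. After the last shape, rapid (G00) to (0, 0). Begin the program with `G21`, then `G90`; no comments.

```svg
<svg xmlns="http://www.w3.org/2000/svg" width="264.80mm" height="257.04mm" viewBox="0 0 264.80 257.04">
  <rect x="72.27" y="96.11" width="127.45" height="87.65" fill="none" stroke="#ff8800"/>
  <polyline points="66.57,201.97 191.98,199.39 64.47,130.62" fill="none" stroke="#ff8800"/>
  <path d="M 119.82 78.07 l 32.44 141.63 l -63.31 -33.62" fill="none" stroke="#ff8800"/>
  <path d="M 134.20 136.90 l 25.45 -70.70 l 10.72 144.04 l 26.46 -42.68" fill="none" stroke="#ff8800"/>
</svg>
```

G21
G90
G00 X72.27 Y160.93
M4 S250
G1 X199.72 Y160.93 F2383
G1 X199.72 Y73.28 F2383
G1 X72.27 Y73.28 F2383
G1 X72.27 Y160.93 F2383
M5
G00 X66.57 Y55.07
M4 S250
G1 X191.98 Y57.65 F2383
G1 X64.47 Y126.42 F2383
M5
G00 X119.82 Y178.97
M4 S250
G1 X152.26 Y37.34 F2383
G1 X88.95 Y70.96 F2383
M5
G00 X134.20 Y120.14
M4 S250
G1 X159.65 Y190.84 F2383
G1 X170.37 Y46.80 F2383
G1 X196.83 Y89.48 F2383
M5
G00 X0.00 Y0.00

1 u = 1 mm; y_m = 257.04 − y.

[1] `<rect>` rectangle, #ff8800→engrave S250 F2383: (72.27,160.93) → (199.72,160.93) → (199.72,73.28) → (72.27,73.28) → (72.27,160.93) (closed)

[2] `<polyline>` open polyline, #ff8800→engrave S250 F2383: (66.57,55.07) → (191.98,57.65) → (64.47,126.42)

[3] `<path>` open polyline, #ff8800→engrave S250 F2383: (119.82,178.97) → (152.26,37.34) → (88.95,70.96)

[4] `<path>` open polyline, #ff8800→engrave S250 F2383: (134.20,120.14) → (159.65,190.84) → (170.37,46.80) → (196.83,89.48)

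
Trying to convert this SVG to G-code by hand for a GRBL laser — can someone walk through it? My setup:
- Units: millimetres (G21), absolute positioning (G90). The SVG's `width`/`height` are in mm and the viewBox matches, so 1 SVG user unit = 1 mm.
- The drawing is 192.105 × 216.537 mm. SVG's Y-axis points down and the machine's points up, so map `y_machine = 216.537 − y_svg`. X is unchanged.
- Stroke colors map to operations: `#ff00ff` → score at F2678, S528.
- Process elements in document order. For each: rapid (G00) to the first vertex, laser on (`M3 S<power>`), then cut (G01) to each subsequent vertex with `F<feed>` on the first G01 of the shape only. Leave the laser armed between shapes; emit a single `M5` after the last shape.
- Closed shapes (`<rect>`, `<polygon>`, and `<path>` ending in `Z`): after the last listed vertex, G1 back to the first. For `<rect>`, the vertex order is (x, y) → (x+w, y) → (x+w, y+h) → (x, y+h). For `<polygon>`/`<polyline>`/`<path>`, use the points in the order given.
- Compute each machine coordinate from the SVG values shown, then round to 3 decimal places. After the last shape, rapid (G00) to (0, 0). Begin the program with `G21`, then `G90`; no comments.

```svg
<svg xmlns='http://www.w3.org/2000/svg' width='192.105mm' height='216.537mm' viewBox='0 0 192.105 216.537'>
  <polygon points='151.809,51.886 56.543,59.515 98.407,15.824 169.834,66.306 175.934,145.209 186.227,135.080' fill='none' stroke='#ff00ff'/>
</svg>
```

G21
G90
G00 X151.809 Y164.651
M3 S528
G01 X56.543 Y157.022 F2678
G01 X98.407 Y200.713
G01 X169.834 Y150.231
G01 X175.934 Y71.328
G01 X186.227 Y81.457
G01 X151.809 Y164.651
M5
G00 X0.000 Y0.000

Since the viewBox matches the mm dimensions, user units are millimetres directly. The only transform is the Y-flip y_m = 216.537 − y_svg.

Shape 1 is a closed polygon drawn with `<polygon>`. Its stroke #ff00ff means score at S528, F2678. After flipping Y the toolpath is (151.809,164.651) → (56.543,157.022) → (98.407,200.713) → (169.834,150.231) → (175.934,71.328) → (186.227,81.457) → (151.809,164.651), returning to the start.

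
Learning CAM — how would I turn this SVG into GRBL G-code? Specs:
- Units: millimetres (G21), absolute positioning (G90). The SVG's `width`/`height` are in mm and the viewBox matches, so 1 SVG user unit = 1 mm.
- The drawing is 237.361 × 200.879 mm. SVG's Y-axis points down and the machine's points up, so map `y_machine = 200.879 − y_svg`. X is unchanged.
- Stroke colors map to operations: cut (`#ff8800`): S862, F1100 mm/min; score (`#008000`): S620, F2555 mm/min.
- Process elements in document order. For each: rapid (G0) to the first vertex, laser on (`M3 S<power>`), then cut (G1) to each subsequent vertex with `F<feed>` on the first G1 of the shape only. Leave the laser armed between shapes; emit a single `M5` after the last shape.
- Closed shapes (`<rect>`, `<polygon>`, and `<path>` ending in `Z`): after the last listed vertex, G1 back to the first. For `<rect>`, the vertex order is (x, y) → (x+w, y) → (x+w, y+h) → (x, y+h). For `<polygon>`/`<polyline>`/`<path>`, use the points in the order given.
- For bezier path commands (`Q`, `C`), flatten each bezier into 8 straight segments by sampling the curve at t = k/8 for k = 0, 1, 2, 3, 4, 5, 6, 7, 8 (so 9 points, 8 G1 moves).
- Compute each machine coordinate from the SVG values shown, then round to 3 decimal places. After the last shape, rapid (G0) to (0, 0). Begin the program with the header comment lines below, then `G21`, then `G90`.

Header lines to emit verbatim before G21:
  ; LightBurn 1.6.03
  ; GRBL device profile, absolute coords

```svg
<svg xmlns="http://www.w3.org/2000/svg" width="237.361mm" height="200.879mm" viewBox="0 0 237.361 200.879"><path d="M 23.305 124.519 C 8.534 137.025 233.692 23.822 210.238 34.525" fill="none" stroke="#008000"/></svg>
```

1 u = 1 mm; y_m = 200.879 − y.

[1] `<path>` cubic bezier, #008000→score S620 F2555: (23.305,76.360) → (28.058,77.075) → (49.580,86.651) → (82.145,102.161) → (120.028,120.681) → (157.503,139.285) → (188.847,155.049) → (208.334,165.047) → (210.238,166.354)

; LightBurn 1.6.03
; GRBL device profile, absolute coords
G21
G90
G0 X23.305 Y76.360
M3 S620
G1 X28.058 Y77.075 F2555
G1 X49.580 Y86.651
G1 X82.145 Y102.161
G1 X120.028 Y120.681
G1 X157.503 Y139.285
G1 X188.847 Y155.049
G1 X208.334 Y165.047
G1 X210.238 Y166.354
M5
G0 X0.000 Y0.000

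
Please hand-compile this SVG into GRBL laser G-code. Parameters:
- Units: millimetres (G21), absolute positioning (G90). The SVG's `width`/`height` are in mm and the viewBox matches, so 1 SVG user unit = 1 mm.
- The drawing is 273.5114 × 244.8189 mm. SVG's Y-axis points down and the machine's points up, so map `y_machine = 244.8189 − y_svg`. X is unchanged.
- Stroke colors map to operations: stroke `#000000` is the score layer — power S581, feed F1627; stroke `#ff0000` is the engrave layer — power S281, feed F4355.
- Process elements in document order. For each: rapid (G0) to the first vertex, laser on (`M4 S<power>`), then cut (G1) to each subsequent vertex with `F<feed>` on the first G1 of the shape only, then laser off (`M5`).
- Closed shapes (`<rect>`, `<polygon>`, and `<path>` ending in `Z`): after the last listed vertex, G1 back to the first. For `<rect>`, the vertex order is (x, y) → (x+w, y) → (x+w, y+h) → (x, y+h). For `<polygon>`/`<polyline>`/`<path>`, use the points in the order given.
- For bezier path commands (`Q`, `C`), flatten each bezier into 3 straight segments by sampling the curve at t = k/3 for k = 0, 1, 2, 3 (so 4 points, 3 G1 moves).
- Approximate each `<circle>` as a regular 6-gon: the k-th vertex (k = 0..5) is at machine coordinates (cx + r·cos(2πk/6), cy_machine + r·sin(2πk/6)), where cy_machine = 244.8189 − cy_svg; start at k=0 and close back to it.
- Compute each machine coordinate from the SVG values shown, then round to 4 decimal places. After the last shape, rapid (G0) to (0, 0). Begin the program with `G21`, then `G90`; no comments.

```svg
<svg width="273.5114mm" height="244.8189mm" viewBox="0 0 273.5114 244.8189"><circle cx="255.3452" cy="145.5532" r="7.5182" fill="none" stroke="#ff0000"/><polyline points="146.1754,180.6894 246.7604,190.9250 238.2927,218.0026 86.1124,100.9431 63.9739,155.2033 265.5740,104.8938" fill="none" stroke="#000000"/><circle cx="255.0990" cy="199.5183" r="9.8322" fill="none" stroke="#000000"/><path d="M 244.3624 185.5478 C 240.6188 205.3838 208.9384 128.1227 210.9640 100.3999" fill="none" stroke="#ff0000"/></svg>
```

G21
G90
G0 X262.8634 Y99.2657
M4 S281
G1 X259.1043 Y105.7767 F4355
G1 X251.5861 Y105.7767
G1 X247.8270 Y99.2657
G1 X251.5861 Y92.7547
G1 X259.1043 Y92.7547
G1 X262.8634 Y99.2657
M5
G0 X146.1754 Y64.1295
M4 S581
G1 X246.7604 Y53.8939 F1627
G1 X238.2927 Y26.8163
G1 X86.1124 Y143.8758
G1 X63.9739 Y89.6156
G1 X265.5740 Y139.9251
M5
G0 X264.9312 Y45.3006
M4 S581
G1 X260.0151 Y53.8155 F1627
G1 X250.1829 Y53.8155
G1 X245.2668 Y45.3006
G1 X250.1829 Y36.7857
G1 X260.0151 Y36.7857
G1 X264.9312 Y45.3006
M5
G0 X244.3624 Y59.2711
M4 S281
G1 X233.5896 Y66.3699 F4355
G1 X217.8907 Y105.6144
G1 X210.9640 Y144.4190
M5
G0 X0.0000 Y0.0000

Since the viewBox matches the mm dimensions, user units are millimetres directly. The only transform is the Y-flip y_m = 244.8189 − y_svg.

Shape 1 is a circle drawn with `<circle>`. Its stroke #ff0000 means engrave at S281, F4355. After flipping Y the toolpath is (262.8634,99.2657) → (259.1043,105.7767) → (251.5861,105.7767) → (247.8270,99.2657) → (251.5861,92.7547) → (259.1043,92.7547) → (262.8634,99.2657), returning to the start.

Shape 2 is a open polyline drawn with `<polyline>`. Its stroke #000000 means score at S581, F1627. After flipping Y the toolpath is (146.1754,64.1295) → (246.7604,53.8939) → (238.2927,26.8163) → (86.1124,143.8758) → (63.9739,89.6156) → (265.5740,139.9251).

Shape 3 is a circle drawn with `<circle>`. Its stroke #000000 means score at S581, F1627. After flipping Y the toolpath is (264.9312,45.3006) → (260.0151,53.8155) → (250.1829,53.8155) → (245.2668,45.3006) → (250.1829,36.7857) → (260.0151,36.7857) → (264.9312,45.3006), returning to the start.

Shape 4 is a cubic bezier drawn with `<path>`. Its stroke #ff0000 means engrave at S281, F4355. After flipping Y the toolpath is (244.3624,59.2711) → (233.5896,66.3699) → (217.8907,105.6144) → (210.9640,144.4190).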